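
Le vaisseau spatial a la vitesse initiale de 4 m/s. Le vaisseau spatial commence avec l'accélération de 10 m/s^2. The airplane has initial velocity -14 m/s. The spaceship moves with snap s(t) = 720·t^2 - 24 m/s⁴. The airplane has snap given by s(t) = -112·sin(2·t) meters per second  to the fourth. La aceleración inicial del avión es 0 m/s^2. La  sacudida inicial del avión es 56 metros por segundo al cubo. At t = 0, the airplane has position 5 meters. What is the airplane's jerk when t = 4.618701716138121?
We must find the integral of our snap equation s(t) = -112·sin(2·t) 1 time. Integrating snap and using the initial condition j(0) = 56, we get j(t) = 56·cos(2·t). We have jerk j(t) = 56·cos(2·t). Substituting t = 4.618701716138121: j(4.618701716138121) = -55.0198148455276.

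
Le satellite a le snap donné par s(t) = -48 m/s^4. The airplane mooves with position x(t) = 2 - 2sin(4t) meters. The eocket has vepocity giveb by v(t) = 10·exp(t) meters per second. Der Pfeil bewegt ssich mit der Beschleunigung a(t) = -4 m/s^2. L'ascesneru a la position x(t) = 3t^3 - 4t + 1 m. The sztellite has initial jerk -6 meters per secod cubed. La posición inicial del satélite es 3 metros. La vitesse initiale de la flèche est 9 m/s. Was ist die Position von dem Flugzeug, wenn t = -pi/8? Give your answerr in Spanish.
Tenemos la posición x(t) = 2 - 2·sin(4·t). Sustituyendo t = -pi/8: x(-pi/8) = 4.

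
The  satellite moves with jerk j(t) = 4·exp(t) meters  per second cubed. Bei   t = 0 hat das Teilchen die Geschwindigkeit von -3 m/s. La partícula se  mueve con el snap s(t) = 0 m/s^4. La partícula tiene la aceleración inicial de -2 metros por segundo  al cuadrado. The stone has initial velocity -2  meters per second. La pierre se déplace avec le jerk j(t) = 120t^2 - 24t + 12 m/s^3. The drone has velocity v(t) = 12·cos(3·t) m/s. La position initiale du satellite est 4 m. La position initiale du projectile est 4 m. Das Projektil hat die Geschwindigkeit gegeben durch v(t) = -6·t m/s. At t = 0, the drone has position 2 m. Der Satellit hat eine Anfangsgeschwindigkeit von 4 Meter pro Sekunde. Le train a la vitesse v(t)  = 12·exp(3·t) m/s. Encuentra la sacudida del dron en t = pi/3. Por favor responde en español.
Debemos derivar nuestra ecuación de la velocidad v(t) = 12·cos(3·t) 2 veces. La derivada de la velocidad da la aceleración: a(t) = -36·sin(3·t). Derivando la aceleración, obtenemos la sacudida: j(t) = -108·cos(3·t). De la ecuación de la sacudida j(t) = -108·cos(3·t), sustituimos t = pi/3 para obtener j = 108.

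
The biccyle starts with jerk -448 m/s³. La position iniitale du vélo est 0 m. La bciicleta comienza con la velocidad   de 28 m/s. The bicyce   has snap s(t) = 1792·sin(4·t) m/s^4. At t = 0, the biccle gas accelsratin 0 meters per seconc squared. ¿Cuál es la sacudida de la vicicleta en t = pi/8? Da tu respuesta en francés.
En partant du snap s(t) = 1792·sin(4·t), nous prenons 1 intégrale. En prenant ∫s(t)dt et en appliquant j(0) = -448, nous trouvons j(t) = -448·cos(4·t). De l'équation du jerk j(t) = -448·cos(4·t), nous substituons t = pi/8 pour obtenir j = 0.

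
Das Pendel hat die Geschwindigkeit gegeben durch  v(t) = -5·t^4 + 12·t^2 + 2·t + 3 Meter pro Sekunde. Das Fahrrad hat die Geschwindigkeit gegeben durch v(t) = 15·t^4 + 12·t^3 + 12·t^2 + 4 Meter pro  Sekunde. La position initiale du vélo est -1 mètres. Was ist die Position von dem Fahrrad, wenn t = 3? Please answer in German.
Wir müssen das Integral unserer Gleichung für die Geschwindigkeit v(t) = 15·t^4 + 12·t^3 + 12·t^2 + 4 1-mal finden. Das Integral von der Geschwindigkeit, mit x(0) = -1, ergibt die Position: x(t) = 3·t^5 + 3·t^4 + 4·t^3 + 4·t - 1. Mit x(t) = 3·t^5 + 3·t^4 + 4·t^3 + 4·t - 1 und Einsetzen von t = 3, finden wir x = 1091.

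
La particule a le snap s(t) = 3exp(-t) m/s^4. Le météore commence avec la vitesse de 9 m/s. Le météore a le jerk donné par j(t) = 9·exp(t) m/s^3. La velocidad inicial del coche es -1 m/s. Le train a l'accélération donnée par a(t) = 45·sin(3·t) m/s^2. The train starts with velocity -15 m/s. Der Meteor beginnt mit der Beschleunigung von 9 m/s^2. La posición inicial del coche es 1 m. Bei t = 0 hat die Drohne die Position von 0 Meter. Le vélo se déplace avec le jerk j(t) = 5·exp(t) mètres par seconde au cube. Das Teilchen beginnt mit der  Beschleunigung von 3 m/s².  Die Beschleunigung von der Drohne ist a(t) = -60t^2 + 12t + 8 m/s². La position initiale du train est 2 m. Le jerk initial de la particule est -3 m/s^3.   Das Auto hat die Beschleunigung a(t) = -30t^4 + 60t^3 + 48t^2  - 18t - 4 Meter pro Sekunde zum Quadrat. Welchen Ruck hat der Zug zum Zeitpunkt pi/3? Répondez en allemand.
Wir müssen unsere Gleichung für die Beschleunigung a(t) = 45·sin(3·t) 1-mal ableiten. Durch Ableiten von der Beschleunigung erhalten wir den Ruck: j(t) = 135·cos(3·t). Wir haben den Ruck j(t) = 135·cos(3·t). Durch Einsetzen von t = pi/3: j(pi/3) = -135.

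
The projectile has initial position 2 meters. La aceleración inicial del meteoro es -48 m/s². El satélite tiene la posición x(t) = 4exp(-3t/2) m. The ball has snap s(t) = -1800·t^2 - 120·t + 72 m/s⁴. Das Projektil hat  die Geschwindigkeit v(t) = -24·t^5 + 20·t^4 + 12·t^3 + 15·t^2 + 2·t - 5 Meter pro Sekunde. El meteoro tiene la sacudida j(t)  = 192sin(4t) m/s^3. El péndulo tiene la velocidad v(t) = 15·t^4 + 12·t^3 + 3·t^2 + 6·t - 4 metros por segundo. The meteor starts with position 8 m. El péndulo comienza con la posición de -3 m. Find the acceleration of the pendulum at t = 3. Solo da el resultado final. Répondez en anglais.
The answer is 1968.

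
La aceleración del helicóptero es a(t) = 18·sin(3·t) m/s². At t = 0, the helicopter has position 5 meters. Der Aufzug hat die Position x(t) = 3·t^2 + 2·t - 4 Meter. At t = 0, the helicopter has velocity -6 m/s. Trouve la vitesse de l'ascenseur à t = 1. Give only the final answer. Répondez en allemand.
v(1) = 8.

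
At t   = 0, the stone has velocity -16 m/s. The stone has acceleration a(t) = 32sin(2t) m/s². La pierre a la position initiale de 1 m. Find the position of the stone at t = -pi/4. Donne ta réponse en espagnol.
Para resolver esto, necesitamos tomar 2 antiderivadas de nuestra ecuación de la aceleración a(t) = 32·sin(2·t). La antiderivada de la aceleración, con v(0) = -16, da la velocidad: v(t) = -16·cos(2·t). La antiderivada de la velocidad es la posición. Usando x(0) = 1, obtenemos x(t) = 1 - 8·sin(2·t). Tenemos la posición x(t) = 1 - 8·sin(2·t). Sustituyendo t = -pi/4: x(-pi/4) = 9.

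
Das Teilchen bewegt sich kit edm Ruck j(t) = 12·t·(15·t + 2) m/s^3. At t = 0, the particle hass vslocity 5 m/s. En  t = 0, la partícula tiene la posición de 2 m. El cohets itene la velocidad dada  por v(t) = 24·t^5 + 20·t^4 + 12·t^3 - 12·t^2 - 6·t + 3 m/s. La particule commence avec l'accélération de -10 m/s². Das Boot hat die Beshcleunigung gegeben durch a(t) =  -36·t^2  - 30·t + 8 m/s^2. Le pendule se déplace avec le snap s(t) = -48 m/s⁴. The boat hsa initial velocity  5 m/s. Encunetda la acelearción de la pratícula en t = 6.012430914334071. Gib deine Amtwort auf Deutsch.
Um dies zu lösen, müssen wir 1 Integral unserer Gleichung für den Ruck j(t) = 12·t·(15·t + 2) finden. Mit ∫j(t)dt und Anwendung von a(0) = -10, finden wir a(t) = 60·t^3 + 12·t^2 - 10. Mit a(t) = 60·t^3 + 12·t^2 - 10 und Einsetzen von t = 6.012430914334071, finden wir a = 13464.5112359773.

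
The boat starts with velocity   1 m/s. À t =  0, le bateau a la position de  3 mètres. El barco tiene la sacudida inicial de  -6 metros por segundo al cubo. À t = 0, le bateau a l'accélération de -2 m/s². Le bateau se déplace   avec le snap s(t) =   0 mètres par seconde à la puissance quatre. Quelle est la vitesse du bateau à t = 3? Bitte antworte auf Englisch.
We need to integrate our snap equation s(t) = 0 3 times. Integrating snap and using the initial condition j(0) = -6, we get j(t) = -6. The antiderivative of jerk, with a(0) = -2, gives acceleration: a(t) = -6·t - 2. The integral of acceleration is velocity. Using v(0) = 1, we get v(t) = -3·t^2 - 2·t + 1. Using v(t) = -3·t^2 - 2·t + 1 and substituting t = 3, we find v = -32.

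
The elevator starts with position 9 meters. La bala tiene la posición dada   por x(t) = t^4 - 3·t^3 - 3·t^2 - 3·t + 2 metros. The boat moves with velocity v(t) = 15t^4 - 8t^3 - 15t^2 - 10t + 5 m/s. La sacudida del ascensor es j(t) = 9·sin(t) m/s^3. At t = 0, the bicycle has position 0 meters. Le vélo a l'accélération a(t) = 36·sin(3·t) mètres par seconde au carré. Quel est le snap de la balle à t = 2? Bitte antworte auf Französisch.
Pour résoudre ceci, nous devons prendre 4 dérivées de notre équation de la position x(t) = t^4 - 3·t^3 - 3·t^2 - 3·t + 2. En dérivant la position, nous obtenons la vitesse: v(t) = 4·t^3 - 9·t^2 - 6·t - 3. En dérivant la vitesse, nous obtenons l'accélération: a(t) = 12·t^2 - 18·t - 6. La dérivée de l'accélération donne le jerk: j(t) = 24·t - 18. La dérivée du jerk donne le snap: s(t) = 24. Nous avons le snap s(t) = 24. En substituant t = 2: s(2) = 24.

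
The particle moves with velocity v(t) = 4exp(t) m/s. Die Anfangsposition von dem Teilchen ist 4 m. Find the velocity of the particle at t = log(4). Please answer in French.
Nous avons la vitesse v(t) = 4·exp(t). En substituant t = log(4): v(log(4)) = 16.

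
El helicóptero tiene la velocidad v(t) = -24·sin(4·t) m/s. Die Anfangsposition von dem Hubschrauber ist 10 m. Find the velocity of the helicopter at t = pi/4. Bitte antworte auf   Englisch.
Using v(t) = -24·sin(4·t) and substituting t = pi/4, we find v = 0.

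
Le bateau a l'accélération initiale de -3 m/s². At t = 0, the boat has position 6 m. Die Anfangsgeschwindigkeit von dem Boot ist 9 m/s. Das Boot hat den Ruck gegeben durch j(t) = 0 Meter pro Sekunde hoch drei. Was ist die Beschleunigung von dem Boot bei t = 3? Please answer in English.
We need to integrate our jerk equation j(t) = 0 1 time. The integral of jerk, with a(0) = -3, gives acceleration: a(t) = -3. From the given acceleration equation a(t) = -3, we substitute t = 3 to get a = -3.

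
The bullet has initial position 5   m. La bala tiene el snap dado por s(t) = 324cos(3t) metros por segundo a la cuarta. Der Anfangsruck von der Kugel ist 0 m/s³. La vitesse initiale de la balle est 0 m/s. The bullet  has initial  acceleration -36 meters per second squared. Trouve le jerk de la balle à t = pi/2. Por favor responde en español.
Para resolver esto, necesitamos tomar 1 antiderivada de nuestra ecuación del snap s(t) = 324·cos(3·t). La integral del snap es la sacudida. Usando j(0) = 0, obtenemos j(t) = 108·sin(3·t). Tenemos la sacudida j(t) = 108·sin(3·t). Sustituyendo t = pi/2: j(pi/2) = -108.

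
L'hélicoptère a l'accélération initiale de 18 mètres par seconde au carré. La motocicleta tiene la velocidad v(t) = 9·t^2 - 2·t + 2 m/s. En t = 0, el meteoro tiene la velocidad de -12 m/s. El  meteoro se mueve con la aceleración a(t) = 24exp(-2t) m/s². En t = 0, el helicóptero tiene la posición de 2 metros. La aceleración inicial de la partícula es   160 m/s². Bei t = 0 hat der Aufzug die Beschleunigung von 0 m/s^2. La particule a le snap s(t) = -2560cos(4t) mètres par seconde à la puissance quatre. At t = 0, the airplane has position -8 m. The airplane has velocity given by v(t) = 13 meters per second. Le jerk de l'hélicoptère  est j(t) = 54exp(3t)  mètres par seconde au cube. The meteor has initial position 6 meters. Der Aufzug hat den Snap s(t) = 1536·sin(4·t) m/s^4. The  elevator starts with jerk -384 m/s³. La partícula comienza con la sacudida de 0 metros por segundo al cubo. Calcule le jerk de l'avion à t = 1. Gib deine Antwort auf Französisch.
Nous devons dériver notre équation de la vitesse v(t) = 13 2 fois. En dérivant la vitesse, nous obtenons l'accélération: a(t) = 0. En prenant d/dt de a(t), nous trouvons j(t) = 0. De l'équation du jerk j(t) = 0, nous substituons t = 1 pour obtenir j = 0.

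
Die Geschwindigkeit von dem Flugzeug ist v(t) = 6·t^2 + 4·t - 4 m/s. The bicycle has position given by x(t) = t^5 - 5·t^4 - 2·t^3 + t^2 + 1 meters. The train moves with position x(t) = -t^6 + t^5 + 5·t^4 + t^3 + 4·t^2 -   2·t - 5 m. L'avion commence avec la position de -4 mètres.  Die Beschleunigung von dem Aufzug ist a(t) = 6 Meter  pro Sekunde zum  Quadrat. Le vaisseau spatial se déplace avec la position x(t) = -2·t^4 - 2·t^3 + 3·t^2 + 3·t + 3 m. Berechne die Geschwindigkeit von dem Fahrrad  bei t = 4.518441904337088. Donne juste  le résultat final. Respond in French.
v(4.518441904337088) = 125.670161910468.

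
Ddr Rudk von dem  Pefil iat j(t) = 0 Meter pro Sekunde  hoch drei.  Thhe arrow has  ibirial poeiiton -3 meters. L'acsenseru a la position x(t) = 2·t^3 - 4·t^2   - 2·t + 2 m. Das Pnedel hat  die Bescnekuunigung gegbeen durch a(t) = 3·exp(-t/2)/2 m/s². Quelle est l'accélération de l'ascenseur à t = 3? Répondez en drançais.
Nous devons dériver notre équation de la position x(t) = 2·t^3 - 4·t^2 - 2·t + 2 2 fois. En dérivant la position, nous obtenons la vitesse: v(t) = 6·t^2 - 8·t - 2. En prenant d/dt de v(t), nous trouvons a(t) = 12·t - 8. De l'équation de l'accélération a(t) = 12·t - 8, nous substituons t = 3 pour obtenir a = 28.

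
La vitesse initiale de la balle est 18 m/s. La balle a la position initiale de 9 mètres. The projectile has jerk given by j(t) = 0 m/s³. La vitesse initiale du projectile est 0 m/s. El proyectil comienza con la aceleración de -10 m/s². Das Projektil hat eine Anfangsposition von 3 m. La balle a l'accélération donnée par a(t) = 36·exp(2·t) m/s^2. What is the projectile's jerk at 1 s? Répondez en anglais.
Using j(t) = 0 and substituting t = 1, we find j = 0.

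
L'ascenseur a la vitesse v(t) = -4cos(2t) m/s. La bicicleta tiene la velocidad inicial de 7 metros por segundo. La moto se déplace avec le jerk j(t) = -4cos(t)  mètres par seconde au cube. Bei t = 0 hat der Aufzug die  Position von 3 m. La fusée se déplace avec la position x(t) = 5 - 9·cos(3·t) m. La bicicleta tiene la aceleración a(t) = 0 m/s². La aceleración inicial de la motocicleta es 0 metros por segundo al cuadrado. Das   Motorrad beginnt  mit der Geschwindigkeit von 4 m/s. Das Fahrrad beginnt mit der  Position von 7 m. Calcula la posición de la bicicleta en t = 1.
Debemos encontrar la integral de nuestra ecuación de la aceleración a(t) = 0 2 veces. Tomando ∫a(t)dt y aplicando v(0) = 7, encontramos v(t) = 7. Tomando ∫v(t)dt y aplicando x(0) = 7, encontramos x(t) = 7·t + 7. Usando x(t) = 7·t + 7 y sustituyendo t = 1, encontramos x = 14.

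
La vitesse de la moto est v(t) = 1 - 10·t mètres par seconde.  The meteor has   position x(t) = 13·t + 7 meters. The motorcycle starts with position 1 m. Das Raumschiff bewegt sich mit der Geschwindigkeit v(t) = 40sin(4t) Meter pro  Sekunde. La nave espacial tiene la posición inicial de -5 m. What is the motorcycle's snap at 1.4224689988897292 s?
We must differentiate our velocity equation v(t) = 1 - 10·t 3 times. The derivative of velocity gives acceleration: a(t) = -10. Taking d/dt of a(t), we find j(t) = 0. The derivative of jerk gives snap: s(t) = 0. Using s(t) = 0 and substituting t = 1.4224689988897292, we find s = 0.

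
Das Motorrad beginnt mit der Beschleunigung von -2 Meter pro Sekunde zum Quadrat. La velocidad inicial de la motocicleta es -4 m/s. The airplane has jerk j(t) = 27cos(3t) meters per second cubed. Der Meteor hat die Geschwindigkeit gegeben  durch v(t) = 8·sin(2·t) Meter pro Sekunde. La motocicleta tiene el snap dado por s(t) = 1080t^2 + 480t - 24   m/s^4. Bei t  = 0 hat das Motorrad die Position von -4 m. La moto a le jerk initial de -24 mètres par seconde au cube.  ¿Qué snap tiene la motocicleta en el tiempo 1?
Tenemos el snap s(t) = 1080·t^2 + 480·t - 24. Sustituyendo t = 1: s(1) = 1536.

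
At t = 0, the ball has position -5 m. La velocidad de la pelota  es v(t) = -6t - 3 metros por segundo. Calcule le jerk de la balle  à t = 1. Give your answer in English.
We must differentiate our velocity equation v(t) = -6·t - 3 2 times. Taking d/dt of v(t), we find a(t) = -6. Differentiating acceleration, we get jerk: j(t) = 0. We have jerk j(t) = 0. Substituting t = 1: j(1) = 0.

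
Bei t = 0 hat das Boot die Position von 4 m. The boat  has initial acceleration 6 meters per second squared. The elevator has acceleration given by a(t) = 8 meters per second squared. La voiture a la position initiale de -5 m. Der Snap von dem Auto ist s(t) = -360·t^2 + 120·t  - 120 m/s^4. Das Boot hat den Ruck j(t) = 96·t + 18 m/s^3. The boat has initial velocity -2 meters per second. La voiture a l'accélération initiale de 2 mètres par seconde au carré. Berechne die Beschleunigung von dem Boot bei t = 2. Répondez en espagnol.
Necesitamos integrar nuestra ecuación de la sacudida j(t) = 96·t + 18 1 vez. La integral de la sacudida es la aceleración. Usando a(0) = 6, obtenemos a(t) = 48·t^2 + 18·t + 6. Tenemos la aceleración a(t) = 48·t^2 + 18·t + 6. Sustituyendo t = 2: a(2) = 234.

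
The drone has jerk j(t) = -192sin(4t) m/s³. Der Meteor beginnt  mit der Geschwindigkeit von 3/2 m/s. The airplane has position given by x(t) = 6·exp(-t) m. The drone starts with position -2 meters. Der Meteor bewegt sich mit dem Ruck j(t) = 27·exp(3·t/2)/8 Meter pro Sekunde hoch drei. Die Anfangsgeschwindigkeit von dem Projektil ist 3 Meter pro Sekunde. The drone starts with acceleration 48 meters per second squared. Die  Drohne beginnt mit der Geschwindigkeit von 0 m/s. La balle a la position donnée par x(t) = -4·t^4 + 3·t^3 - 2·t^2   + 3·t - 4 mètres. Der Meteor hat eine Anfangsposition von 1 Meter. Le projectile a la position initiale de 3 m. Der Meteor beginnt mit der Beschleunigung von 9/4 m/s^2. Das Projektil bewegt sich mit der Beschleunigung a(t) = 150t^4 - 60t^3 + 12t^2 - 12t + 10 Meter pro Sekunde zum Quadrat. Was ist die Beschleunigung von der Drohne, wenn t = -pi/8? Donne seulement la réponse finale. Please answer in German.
Die Beschleunigung bei t = -pi/8 ist a = 0.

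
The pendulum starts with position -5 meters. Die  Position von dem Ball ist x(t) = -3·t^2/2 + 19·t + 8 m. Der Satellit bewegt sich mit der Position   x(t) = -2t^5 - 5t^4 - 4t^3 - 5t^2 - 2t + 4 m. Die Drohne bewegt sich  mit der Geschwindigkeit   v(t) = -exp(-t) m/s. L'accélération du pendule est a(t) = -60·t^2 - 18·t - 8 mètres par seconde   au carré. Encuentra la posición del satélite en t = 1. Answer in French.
Nous avons la position x(t) = -2·t^5 - 5·t^4 - 4·t^3 - 5·t^2 - 2·t + 4. En substituant t = 1: x(1) = -14.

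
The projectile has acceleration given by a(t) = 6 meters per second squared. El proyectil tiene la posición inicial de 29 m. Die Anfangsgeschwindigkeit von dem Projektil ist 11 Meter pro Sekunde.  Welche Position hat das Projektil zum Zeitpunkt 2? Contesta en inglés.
To find the answer, we compute 2 antiderivatives of a(t) = 6. Finding the antiderivative of a(t) and using v(0) = 11: v(t) = 6·t + 11. The integral of velocity, with x(0) = 29, gives position: x(t) = 3·t^2 + 11·t + 29. We have position x(t) = 3·t^2 + 11·t + 29. Substituting t = 2: x(2) = 63.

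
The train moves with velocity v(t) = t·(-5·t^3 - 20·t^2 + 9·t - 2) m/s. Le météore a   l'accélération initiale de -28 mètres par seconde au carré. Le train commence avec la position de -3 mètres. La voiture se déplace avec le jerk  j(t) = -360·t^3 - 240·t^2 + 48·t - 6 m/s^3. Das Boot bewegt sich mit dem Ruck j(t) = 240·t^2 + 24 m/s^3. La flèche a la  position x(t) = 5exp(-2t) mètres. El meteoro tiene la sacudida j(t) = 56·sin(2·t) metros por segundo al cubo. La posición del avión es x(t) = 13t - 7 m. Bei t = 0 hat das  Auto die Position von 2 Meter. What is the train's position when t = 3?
Starting from velocity v(t) = t·(-5·t^3 - 20·t^2 + 9·t - 2), we take 1 integral. The antiderivative of velocity, with x(0) = -3, gives position: x(t) = -t^5 - 5·t^4 + 3·t^3 - t^2 - 3. From the given position equation x(t) = -t^5 - 5·t^4 + 3·t^3 - t^2 - 3, we substitute t = 3 to get x = -579.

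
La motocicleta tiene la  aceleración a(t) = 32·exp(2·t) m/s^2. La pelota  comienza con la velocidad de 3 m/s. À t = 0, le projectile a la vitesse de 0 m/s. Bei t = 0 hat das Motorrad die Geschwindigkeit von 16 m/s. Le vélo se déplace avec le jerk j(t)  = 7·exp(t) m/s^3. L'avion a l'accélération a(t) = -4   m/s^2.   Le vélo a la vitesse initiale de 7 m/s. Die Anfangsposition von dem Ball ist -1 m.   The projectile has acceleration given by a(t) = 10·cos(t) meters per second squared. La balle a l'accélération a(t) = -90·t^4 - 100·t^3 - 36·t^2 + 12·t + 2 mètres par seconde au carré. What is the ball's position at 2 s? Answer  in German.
Wir müssen die Stammfunktion unserer Gleichung für die Beschleunigung a(t) = -90·t^4 - 100·t^3 - 36·t^2 + 12·t + 2 2-mal finden. Die Stammfunktion von der Beschleunigung ist die Geschwindigkeit. Mit v(0) = 3 erhalten wir v(t) = -18·t^5 - 25·t^4 - 12·t^3 + 6·t^2 + 2·t + 3. Durch Integration von der Geschwindigkeit und Verwendung der Anfangsbedingung x(0) = -1, erhalten wir x(t) = -3·t^6 - 5·t^5 - 3·t^4 + 2·t^3 + t^2 + 3·t - 1. Mit x(t) = -3·t^6 - 5·t^5 - 3·t^4 + 2·t^3 + t^2 + 3·t - 1 und Einsetzen von t = 2, finden wir x = -375.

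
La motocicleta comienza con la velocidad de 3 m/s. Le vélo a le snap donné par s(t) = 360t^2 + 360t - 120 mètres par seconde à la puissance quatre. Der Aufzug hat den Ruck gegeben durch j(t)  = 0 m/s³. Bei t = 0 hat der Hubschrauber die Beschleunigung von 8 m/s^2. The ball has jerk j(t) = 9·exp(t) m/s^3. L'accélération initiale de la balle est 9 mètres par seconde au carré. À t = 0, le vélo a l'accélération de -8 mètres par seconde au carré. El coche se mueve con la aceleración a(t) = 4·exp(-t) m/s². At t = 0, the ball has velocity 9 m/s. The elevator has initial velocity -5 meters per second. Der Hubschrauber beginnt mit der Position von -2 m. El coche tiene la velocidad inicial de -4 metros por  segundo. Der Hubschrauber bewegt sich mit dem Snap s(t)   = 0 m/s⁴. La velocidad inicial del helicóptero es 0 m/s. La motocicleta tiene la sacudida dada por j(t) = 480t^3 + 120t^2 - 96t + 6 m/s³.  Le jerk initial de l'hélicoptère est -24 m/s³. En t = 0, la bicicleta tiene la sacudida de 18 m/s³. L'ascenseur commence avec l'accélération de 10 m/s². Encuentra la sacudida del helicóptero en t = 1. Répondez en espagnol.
Debemos encontrar la integral de nuestra ecuación del snap s(t) = 0 1 vez. Tomando ∫s(t)dt y aplicando j(0) = -24, encontramos j(t) = -24. Usando j(t) = -24 y sustituyendo t = 1, encontramos j = -24.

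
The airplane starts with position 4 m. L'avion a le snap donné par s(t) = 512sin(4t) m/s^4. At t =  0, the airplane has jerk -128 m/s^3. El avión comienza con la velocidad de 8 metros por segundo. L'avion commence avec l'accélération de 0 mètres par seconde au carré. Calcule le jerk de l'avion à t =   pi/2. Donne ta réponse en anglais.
We need to integrate our snap equation s(t) = 512·sin(4·t) 1 time. Integrating snap and using the initial condition j(0) = -128, we get j(t) = -128·cos(4·t). Using j(t) = -128·cos(4·t) and substituting t = pi/2, we find j = -128.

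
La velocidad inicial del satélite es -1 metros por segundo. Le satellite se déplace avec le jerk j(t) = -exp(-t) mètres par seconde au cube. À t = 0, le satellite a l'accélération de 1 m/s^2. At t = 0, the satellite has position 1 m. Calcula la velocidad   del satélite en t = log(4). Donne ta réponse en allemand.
Wir müssen das Integral unserer Gleichung für den Ruck j(t) = -exp(-t) 2-mal finden. Mit ∫j(t)dt und Anwendung von a(0) = 1, finden wir a(t) = exp(-t). Durch Integration von der Beschleunigung und Verwendung der Anfangsbedingung v(0) = -1, erhalten wir v(t) = -exp(-t). Mit v(t) = -exp(-t) und Einsetzen von t = log(4), finden wir v = -1/4.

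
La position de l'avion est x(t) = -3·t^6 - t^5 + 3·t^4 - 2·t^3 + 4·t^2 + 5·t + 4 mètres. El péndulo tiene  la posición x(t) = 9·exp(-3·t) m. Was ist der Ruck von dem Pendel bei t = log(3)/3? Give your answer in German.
Um dies zu lösen, müssen wir 3 Ableitungen unserer Gleichung für die Position x(t) = 9·exp(-3·t) nehmen. Die Ableitung von der Position ergibt die Geschwindigkeit: v(t) = -27·exp(-3·t). Durch Ableiten von der Geschwindigkeit erhalten wir die Beschleunigung: a(t) = 81·exp(-3·t). Mit d/dt von a(t) finden wir j(t) = -243·exp(-3·t). Mit j(t) = -243·exp(-3·t) und Einsetzen von t = log(3)/3, finden wir j = -81.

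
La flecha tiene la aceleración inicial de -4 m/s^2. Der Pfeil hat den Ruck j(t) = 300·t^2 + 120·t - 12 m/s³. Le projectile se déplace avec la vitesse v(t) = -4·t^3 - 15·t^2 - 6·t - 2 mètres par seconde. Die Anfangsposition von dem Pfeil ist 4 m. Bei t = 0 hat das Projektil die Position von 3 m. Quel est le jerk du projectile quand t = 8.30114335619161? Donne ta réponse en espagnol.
Partiendo de la velocidad v(t) = -4·t^3 - 15·t^2 - 6·t - 2, tomamos 2 derivadas. La derivada de la velocidad da la aceleración: a(t) = -12·t^2 - 30·t - 6. Derivando la aceleración, obtenemos la sacudida: j(t) = -24·t - 30. De la ecuación de la sacudida j(t) = -24·t - 30, sustituimos t = 8.30114335619161 para obtener j = -229.227440548599.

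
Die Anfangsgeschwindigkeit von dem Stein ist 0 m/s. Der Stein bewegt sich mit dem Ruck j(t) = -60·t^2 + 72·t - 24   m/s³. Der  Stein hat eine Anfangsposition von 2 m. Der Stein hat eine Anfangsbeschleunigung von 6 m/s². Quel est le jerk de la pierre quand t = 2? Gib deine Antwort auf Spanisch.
Usando j(t) = -60·t^2 + 72·t - 24 y sustituyendo t = 2, encontramos j = -120.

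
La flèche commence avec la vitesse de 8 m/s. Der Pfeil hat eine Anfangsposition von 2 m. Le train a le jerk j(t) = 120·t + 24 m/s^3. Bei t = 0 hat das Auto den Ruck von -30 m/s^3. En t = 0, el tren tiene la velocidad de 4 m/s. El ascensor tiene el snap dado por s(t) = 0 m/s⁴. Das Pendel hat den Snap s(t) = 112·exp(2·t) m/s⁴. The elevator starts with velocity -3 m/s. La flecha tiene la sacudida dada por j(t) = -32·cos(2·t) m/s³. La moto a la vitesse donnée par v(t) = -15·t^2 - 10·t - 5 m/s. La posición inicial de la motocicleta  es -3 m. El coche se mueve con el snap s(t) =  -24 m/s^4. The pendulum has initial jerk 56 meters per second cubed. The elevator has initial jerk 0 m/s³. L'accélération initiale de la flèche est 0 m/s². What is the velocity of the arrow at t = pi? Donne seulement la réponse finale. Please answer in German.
Die Geschwindigkeit bei t = pi ist v = 8.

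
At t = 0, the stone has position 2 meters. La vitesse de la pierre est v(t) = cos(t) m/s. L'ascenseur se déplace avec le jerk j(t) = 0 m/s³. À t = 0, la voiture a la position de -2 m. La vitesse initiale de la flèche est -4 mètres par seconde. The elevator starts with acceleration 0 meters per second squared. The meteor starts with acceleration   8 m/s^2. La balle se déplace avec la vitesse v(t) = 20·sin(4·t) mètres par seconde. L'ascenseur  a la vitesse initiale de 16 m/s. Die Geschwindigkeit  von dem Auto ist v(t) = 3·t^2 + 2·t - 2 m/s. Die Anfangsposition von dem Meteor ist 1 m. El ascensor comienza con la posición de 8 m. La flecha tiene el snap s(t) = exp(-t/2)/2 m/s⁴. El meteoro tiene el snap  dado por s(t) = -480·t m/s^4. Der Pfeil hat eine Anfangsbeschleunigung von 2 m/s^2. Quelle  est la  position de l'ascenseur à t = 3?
Nous devons intégrer notre équation du jerk j(t) = 0 3 fois. La primitive du jerk est l'accélération. En utilisant a(0) = 0, nous obtenons a(t) = 0. En intégrant l'accélération et en utilisant la condition initiale v(0) = 16, nous obtenons v(t) = 16. La primitive de la vitesse, avec x(0) = 8, donne la position: x(t) = 16·t + 8. En utilisant x(t) = 16·t + 8 et en substituant t = 3, nous trouvons x = 56.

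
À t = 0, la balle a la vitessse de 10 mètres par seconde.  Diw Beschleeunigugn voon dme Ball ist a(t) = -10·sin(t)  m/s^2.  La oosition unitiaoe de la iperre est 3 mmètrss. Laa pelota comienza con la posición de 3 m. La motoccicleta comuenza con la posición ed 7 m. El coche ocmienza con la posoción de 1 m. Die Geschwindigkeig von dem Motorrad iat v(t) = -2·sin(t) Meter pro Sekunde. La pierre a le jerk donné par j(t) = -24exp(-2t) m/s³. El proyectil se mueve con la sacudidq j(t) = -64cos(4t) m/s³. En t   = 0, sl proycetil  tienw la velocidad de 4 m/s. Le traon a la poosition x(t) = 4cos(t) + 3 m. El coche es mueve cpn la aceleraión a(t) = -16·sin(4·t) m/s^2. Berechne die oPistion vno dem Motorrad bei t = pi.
Um dies zu lösen, müssen wir 1 Integral unserer Gleichung für die Geschwindigkeit v(t) = -2·sin(t) finden. Mit ∫v(t)dt und Anwendung von x(0) = 7, finden wir x(t) = 2·cos(t) + 5. Aus der Gleichung für die Position x(t) = 2·cos(t) + 5, setzen wir t = pi ein und erhalten x = 3.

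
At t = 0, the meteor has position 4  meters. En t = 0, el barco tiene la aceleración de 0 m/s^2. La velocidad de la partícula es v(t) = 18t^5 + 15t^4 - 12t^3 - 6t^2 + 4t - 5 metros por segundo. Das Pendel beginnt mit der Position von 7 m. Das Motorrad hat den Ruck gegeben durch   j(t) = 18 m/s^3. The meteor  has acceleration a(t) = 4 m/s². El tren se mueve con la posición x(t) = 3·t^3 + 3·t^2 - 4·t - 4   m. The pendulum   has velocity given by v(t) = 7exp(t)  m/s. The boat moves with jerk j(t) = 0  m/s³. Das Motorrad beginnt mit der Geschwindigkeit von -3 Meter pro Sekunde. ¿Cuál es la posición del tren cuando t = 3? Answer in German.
Aus der Gleichung für die Position x(t) = 3·t^3 + 3·t^2 - 4·t - 4, setzen wir t = 3 ein und erhalten x = 92.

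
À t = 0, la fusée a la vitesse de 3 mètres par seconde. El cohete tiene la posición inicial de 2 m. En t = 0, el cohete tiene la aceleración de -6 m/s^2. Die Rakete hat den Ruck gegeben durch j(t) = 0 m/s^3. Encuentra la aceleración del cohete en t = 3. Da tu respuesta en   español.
Debemos encontrar la integral de nuestra ecuación de la sacudida j(t) = 0 1 vez. La integral de la sacudida es la aceleración. Usando a(0) = -6, obtenemos a(t) = -6. Usando a(t) = -6 y sustituyendo t = 3, encontramos a = -6.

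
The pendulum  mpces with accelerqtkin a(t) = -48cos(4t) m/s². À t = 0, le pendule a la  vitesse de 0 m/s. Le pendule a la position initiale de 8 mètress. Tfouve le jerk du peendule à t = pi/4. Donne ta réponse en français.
Nous devons dériver notre équation de l'accélération a(t) = -48·cos(4·t) 1 fois. En dérivant l'accélération, nous obtenons le jerk: j(t) = 192·sin(4·t). Nous avons le jerk j(t) = 192·sin(4·t). En substituant t = pi/4: j(pi/4) = 0.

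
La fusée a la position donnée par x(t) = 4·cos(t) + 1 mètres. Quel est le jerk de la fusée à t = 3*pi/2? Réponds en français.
Pour résoudre ceci, nous devons prendre 3 dérivées de notre équation de la position x(t) = 4·cos(t) + 1. La dérivée de la position donne la vitesse: v(t) = -4·sin(t). En dérivant la vitesse, nous obtenons l'accélération: a(t) = -4·cos(t). En dérivant l'accélération, nous obtenons le jerk: j(t) = 4·sin(t). Nous avons le jerk j(t) = 4·sin(t). En substituant t = 3*pi/2: j(3*pi/2) = -4.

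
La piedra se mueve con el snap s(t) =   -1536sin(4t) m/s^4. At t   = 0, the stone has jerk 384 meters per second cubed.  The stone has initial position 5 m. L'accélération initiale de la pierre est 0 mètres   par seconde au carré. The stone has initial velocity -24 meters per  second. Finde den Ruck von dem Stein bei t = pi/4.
Wir müssen unsere Gleichung für den Snap s(t) = -1536·sin(4·t) 1-mal integrieren. Mit ∫s(t)dt und Anwendung von j(0) = 384, finden wir j(t) = 384·cos(4·t). Mit j(t) = 384·cos(4·t) und Einsetzen von t = pi/4, finden wir j = -384.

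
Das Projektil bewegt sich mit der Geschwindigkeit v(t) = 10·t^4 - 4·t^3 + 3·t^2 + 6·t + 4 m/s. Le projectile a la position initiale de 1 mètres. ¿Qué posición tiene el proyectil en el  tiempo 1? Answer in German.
Ausgehend von der Geschwindigkeit v(t) = 10·t^4 - 4·t^3 + 3·t^2 + 6·t + 4, nehmen wir 1 Integral. Das Integral von der Geschwindigkeit, mit x(0) = 1, ergibt die Position: x(t) = 2·t^5 - t^4 + t^3 + 3·t^2 + 4·t + 1. Aus der Gleichung für die Position x(t) = 2·t^5 - t^4 + t^3 + 3·t^2 + 4·t + 1, setzen wir t = 1 ein und erhalten x = 10.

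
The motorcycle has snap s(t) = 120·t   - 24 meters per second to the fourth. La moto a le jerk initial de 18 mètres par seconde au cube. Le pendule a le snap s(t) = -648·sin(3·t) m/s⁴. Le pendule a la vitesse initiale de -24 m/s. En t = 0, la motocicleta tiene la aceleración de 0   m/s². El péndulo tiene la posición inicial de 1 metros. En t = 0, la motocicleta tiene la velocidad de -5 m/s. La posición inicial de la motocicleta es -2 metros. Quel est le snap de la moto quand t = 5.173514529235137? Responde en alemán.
Wir haben den Snap s(t) = 120·t - 24. Durch Einsetzen von t = 5.173514529235137: s(5.173514529235137) = 596.821743508217.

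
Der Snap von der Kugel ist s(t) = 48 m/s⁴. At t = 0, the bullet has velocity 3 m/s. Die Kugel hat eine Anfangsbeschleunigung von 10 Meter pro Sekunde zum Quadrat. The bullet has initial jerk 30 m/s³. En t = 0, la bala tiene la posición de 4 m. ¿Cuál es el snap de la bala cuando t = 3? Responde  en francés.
En utilisant s(t) = 48 et en substituant t = 3, nous trouvons s = 48.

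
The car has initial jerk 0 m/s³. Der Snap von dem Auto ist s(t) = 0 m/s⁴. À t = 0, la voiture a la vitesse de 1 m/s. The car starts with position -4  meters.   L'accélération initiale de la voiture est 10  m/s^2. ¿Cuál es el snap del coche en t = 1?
De la ecuación del snap s(t) = 0, sustituimos t = 1 para obtener s = 0.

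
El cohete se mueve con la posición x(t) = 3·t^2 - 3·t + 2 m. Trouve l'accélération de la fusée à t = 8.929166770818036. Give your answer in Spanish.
Debemos derivar nuestra ecuación de la posición x(t) = 3·t^2 - 3·t + 2 2 veces. La derivada de la posición da la velocidad: v(t) = 6·t - 3. Derivando la velocidad, obtenemos la aceleración: a(t) = 6. Tenemos la aceleración a(t) = 6. Sustituyendo t = 8.929166770818036: a(8.929166770818036) = 6.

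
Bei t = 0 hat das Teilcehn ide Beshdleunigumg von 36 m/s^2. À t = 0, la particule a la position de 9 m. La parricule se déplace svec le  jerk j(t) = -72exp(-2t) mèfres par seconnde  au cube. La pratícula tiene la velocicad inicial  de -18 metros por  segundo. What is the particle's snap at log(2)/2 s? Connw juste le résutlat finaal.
s(log(2)/2) = 72.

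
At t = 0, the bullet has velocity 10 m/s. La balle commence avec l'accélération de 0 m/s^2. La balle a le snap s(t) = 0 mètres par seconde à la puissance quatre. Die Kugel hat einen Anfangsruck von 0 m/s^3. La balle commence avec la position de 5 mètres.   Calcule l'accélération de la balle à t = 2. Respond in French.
Nous devons trouver la primitive de notre équation du snap s(t) = 0 2 fois. En prenant ∫s(t)dt et en appliquant j(0) = 0, nous trouvons j(t) = 0. En intégrant le jerk et en utilisant la condition initiale a(0) = 0, nous obtenons a(t) = 0. En utilisant a(t) = 0 et en substituant t = 2, nous trouvons a = 0.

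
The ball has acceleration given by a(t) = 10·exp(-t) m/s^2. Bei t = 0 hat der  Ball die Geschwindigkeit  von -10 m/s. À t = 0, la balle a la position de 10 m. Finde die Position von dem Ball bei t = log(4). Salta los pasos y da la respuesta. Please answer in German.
Die Antwort ist 5/2.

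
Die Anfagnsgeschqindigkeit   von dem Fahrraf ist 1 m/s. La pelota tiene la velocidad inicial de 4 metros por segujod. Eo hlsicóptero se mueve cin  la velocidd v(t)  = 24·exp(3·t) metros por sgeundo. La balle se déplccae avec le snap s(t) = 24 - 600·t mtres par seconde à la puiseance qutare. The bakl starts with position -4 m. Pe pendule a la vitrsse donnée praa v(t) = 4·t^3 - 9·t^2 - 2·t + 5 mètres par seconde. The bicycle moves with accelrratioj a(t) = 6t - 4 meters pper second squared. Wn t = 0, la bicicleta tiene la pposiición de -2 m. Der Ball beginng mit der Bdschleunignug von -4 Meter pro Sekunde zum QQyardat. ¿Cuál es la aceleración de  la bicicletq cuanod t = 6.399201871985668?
De la ecuación de la aceleración a(t) = 6·t - 4, sustituimos t = 6.399201871985668 para obtener a = 34.3952112319140.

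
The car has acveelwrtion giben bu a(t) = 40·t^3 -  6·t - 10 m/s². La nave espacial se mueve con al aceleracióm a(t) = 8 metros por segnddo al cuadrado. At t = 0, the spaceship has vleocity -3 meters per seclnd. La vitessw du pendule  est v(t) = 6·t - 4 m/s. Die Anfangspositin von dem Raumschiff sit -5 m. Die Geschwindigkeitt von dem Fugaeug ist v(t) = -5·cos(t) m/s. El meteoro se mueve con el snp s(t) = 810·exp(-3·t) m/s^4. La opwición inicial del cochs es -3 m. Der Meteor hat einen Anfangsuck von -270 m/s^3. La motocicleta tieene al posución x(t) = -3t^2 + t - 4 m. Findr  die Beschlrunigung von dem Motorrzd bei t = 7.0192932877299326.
Ausgehend von der Position x(t) = -3·t^2 + t - 4, nehmen wir 2 Ableitungen. Die Ableitung von der Position ergibt die Geschwindigkeit: v(t) = 1 - 6·t. Durch Ableiten von der Geschwindigkeit erhalten wir die Beschleunigung: a(t) = -6. Wir haben die Beschleunigung a(t) = -6. Durch Einsetzen von t = 7.0192932877299326: a(7.0192932877299326) = -6.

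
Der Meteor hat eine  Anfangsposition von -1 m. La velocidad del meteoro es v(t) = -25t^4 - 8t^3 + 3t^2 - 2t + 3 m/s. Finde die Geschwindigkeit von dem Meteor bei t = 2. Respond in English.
Using v(t) = -25·t^4 - 8·t^3 + 3·t^2 - 2·t + 3 and substituting t = 2, we find v = -453.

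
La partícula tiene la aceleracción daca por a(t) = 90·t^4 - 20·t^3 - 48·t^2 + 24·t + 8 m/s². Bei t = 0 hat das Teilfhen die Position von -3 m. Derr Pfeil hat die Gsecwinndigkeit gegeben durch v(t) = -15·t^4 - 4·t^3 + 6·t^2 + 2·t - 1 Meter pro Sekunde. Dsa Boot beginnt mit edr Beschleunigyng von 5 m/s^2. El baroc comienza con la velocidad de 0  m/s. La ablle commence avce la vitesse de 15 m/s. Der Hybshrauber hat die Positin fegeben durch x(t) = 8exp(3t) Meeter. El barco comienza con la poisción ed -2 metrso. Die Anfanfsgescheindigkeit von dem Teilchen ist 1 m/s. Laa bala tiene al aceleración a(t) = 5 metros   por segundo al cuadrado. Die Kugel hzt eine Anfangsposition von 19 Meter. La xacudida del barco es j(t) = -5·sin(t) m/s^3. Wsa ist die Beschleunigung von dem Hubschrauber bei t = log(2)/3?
Ausgehend von der Position x(t) = 8·exp(3·t), nehmen wir 2 Ableitungen. Die Ableitung von der Position ergibt die Geschwindigkeit: v(t) = 24·exp(3·t). Die Ableitung von der Geschwindigkeit ergibt die Beschleunigung: a(t) = 72·exp(3·t). Aus der Gleichung für die Beschleunigung a(t) = 72·exp(3·t), setzen wir t = log(2)/3 ein und erhalten a = 144.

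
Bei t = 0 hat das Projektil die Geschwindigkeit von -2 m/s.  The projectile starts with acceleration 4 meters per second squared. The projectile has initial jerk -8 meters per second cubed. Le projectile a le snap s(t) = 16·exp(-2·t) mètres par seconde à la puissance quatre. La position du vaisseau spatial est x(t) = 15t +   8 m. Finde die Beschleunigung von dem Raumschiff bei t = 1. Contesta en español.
Para resolver esto, necesitamos tomar 2 derivadas de nuestra ecuación de la posición x(t) = 15·t + 8. Tomando d/dt de x(t), encontramos v(t) = 15. Tomando d/dt de v(t), encontramos a(t) = 0. Usando a(t) = 0 y sustituyendo t = 1, encontramos a = 0.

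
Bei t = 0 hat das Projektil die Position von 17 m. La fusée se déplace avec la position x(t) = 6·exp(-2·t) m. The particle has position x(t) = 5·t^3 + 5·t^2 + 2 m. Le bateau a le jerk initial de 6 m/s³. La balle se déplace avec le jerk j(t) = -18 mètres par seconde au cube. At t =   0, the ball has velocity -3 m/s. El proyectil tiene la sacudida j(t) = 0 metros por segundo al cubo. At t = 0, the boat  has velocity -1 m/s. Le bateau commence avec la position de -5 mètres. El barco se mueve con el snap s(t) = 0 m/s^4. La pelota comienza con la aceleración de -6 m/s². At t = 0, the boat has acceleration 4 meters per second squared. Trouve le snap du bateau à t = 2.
De l'équation du snap s(t) = 0, nous substituons t = 2 pour obtenir s = 0.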